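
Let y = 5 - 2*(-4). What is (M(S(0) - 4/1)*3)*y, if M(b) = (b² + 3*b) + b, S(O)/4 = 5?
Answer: 12480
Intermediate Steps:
S(O) = 20 (S(O) = 4*5 = 20)
y = 13 (y = 5 + 8 = 13)
M(b) = b² + 4*b
(M(S(0) - 4/1)*3)*y = (((20 - 4/1)*(4 + (20 - 4/1)))*3)*13 = (((20 - 4)*(4 + (20 - 4)))*3)*13 = ((16*(4 + 16))*3)*13 = ((16*20)*3)*13 = (320*3)*13 = 960*13 = 12480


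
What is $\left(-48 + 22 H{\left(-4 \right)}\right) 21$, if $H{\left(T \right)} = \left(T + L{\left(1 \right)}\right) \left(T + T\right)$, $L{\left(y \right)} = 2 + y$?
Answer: $2688$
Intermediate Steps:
$H{\left(T \right)} = 2 T \left(3 + T\right)$ ($H{\left(T \right)} = \left(T + \left(2 + 1\right)\right) \left(T + T\right) = \left(T + 3\right) 2 T = \left(3 + T\right) 2 T = 2 T \left(3 + T\right)$)
$\left(-48 + 22 H{\left(-4 \right)}\right) 21 = \left(-48 + 22 \cdot 2 \left(-4\right) \left(3 - 4\right)\right) 21 = \left(-48 + 22 \cdot 2 \left(-4\right) \left(-1\right)\right) 21 = \left(-48 + 22 \cdot 8\right) 21 = \left(-48 + 176\right) 21 = 128 \cdot 21 = 2688$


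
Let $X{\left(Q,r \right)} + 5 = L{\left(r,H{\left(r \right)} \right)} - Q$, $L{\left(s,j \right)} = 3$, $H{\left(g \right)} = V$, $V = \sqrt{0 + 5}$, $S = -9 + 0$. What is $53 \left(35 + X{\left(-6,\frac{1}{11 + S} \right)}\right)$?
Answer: $2067$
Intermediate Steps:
$S = -9$
$V = \sqrt{5} \approx 2.2361$
$H{\left(g \right)} = \sqrt{5}$
$X{\left(Q,r \right)} = -2 - Q$ ($X{\left(Q,r \right)} = -5 - \left(-3 + Q\right) = -2 - Q$)
$53 \left(35 + X{\left(-6,\frac{1}{11 + S} \right)}\right) = 53 \left(35 - -4\right) = 53 \left(35 + \left(-2 + 6\right)\right) = 53 \left(35 + 4\right) = 53 \cdot 39 = 2067$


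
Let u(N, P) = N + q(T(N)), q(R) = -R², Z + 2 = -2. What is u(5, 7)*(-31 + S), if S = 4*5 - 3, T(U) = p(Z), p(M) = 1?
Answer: -56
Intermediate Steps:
Z = -4 (Z = -2 - 2 = -4)
T(U) = 1
S = 17 (S = 20 - 3 = 17)
u(N, P) = -1 + N (u(N, P) = N - 1*1² = N - 1*1 = N - 1 = -1 + N)
u(5, 7)*(-31 + S) = (-1 + 5)*(-31 + 17) = 4*(-14) = -56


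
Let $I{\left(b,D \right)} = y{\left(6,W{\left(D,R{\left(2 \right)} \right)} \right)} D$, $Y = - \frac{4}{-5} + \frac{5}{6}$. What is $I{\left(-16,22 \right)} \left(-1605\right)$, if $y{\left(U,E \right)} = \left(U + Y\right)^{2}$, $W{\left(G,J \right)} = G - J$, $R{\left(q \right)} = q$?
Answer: $- \frac{61723057}{30} \approx -2.0574 \cdot 10^{6}$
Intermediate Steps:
$Y = \frac{49}{30}$ ($Y = \left(-4\right) \left(- \frac{1}{5}\right) + 5 \cdot \frac{1}{6} = \frac{4}{5} + \frac{5}{6} = \frac{49}{30} \approx 1.6333$)
$y{\left(U,E \right)} = \left(\frac{49}{30} + U\right)^{2}$ ($y{\left(U,E \right)} = \left(U + \frac{49}{30}\right)^{2} = \left(\frac{49}{30} + U\right)^{2}$)
$I{\left(b,D \right)} = \frac{52441 D}{900}$ ($I{\left(b,D \right)} = \frac{\left(49 + 30 \cdot 6\right)^{2}}{900} D = \frac{\left(49 + 180\right)^{2}}{900} D = \frac{229^{2}}{900} D = \frac{1}{900} \cdot 52441 D = \frac{52441 D}{900}$)
$I{\left(-16,22 \right)} \left(-1605\right) = \frac{52441}{900} \cdot 22 \left(-1605\right) = \frac{576851}{450} \left(-1605\right) = - \frac{61723057}{30}$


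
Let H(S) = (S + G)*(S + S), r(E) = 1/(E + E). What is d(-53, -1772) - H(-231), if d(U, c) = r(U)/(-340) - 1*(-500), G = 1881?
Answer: 27491312001/36040 ≈ 7.6280e+5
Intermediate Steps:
r(E) = 1/(2*E)
d(U, c) = 500 - 1/(680*U) (d(U, c) = (1/(2*U))/(-340) - 1*(-500) = (1/(2*U))*(-1/340) + 500 = -1/(680*U) + 500 = 500 - 1/(680*U))
H(S) = 2*S*(1881 + S) (H(S) = (S + 1881)*(S + S) = (1881 + S)*(2*S) = 2*S*(1881 + S))
d(-53, -1772) - H(-231) = (500 - 1/680/(-53)) - 2*(-231)*(1881 - 231) = (500 - 1/680*(-1/53)) - 2*(-231)*1650 = (500 + 1/36040) - 1*(-762300) = 18020001/36040 + 762300 = 27491312001/36040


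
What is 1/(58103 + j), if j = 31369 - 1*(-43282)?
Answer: 1/132754 ≈ 7.5327e-6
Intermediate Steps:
j = 74651 (j = 31369 + 43282 = 74651)
1/(58103 + j) = 1/(58103 + 74651) = 1/132754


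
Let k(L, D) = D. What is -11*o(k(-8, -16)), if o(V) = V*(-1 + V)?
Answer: -2992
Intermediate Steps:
-11*o(k(-8, -16)) = -(-176)*(-1 - 16) = -(-176)*(-17) = -11*272 = -2992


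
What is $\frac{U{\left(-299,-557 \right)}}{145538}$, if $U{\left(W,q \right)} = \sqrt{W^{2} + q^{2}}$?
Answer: $\frac{5 \sqrt{15986}}{145538} \approx 0.0043437$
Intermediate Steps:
$\frac{U{\left(-299,-557 \right)}}{145538} = \frac{\sqrt{\left(-299\right)^{2} + \left(-557\right)^{2}}}{145538} = \sqrt{89401 + 310249} \cdot \frac{1}{145538} = \sqrt{399650} \cdot \frac{1}{145538} = 5 \sqrt{15986} \cdot \frac{1}{145538} = \frac{5 \sqrt{15986}}{145538}$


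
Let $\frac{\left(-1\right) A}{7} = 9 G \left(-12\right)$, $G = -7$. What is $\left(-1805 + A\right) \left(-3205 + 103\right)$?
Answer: $22014894$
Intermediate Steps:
$A = -5292$ ($A = - 7 \cdot 9 \left(-7\right) \left(-12\right) = - 7 \left(\left(-63\right) \left(-12\right)\right) = \left(-7\right) 756 = -5292$)
$\left(-1805 + A\right) \left(-3205 + 103\right) = \left(-1805 - 5292\right) \left(-3205 + 103\right) = \left(-7097\right) \left(-3102\right) = 22014894$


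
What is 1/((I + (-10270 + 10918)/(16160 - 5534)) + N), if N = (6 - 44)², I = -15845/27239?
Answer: 48240269/69633828753 ≈ 0.00069277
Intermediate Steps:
I = -15845/27239 (I = -15845*1/27239 = -15845/27239 ≈ -0.58170)
N = 1444 (N = (-38)² = 1444)
1/((I + (-10270 + 10918)/(16160 - 5534)) + N) = 1/((-15845/27239 + (-10270 + 10918)/(16160 - 5534)) + 1444) = 1/((-15845/27239 + 648/10626) + 1444) = 1/((-15845/27239 + 648*(1/10626)) + 1444) = 1/((-15845/27239 + 108/1771) + 1444) = 1/(-25119683/48240269 + 1444) = 1/(69633828753/48240269) = 48240269/69633828753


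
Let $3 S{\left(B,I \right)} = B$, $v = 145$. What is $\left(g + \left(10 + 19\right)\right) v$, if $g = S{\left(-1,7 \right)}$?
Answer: $\frac{12470}{3} \approx 4156.7$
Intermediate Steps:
$S{\left(B,I \right)} = \frac{B}{3}$
$g = - \frac{1}{3}$ ($g = \frac{1}{3} \left(-1\right) = - \frac{1}{3} \approx -0.33333$)
$\left(g + \left(10 + 19\right)\right) v = \left(- \frac{1}{3} + \left(10 + 19\right)\right) 145 = \left(- \frac{1}{3} + 29\right) 145 = \frac{86}{3} \cdot 145 = \frac{12470}{3}$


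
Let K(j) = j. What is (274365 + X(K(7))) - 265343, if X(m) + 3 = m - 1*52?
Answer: 8974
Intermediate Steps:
X(m) = -55 + m (X(m) = -3 + (m - 1*52) = -3 + (m - 52) = -3 + (-52 + m) = -55 + m)
(274365 + X(K(7))) - 265343 = (274365 + (-55 + 7)) - 265343 = (274365 - 48) - 265343 = 274317 - 265343 = 8974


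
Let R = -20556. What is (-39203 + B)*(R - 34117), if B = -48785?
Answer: 4810567924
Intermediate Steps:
(-39203 + B)*(R - 34117) = (-39203 - 48785)*(-20556 - 34117) = -87988*(-54673) = 4810567924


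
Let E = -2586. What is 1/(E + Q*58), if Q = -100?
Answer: -1/8386 ≈ -0.00011925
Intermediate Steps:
1/(E + Q*58) = 1/(-2586 - 100*58) = 1/(-2586 - 5800) = 1/(-8386) = -1/8386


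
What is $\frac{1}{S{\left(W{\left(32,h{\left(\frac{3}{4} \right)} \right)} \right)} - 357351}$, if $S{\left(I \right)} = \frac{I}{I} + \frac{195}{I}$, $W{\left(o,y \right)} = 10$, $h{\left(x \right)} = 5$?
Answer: $- \frac{2}{714661} \approx -2.7985 \cdot 10^{-6}$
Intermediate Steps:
$S{\left(I \right)} = 1 + \frac{195}{I}$
$\frac{1}{S{\left(W{\left(32,h{\left(\frac{3}{4} \right)} \right)} \right)} - 357351} = \frac{1}{\frac{195 + 10}{10} - 357351} = \frac{1}{\frac{1}{10} \cdot 205 - 357351} = \frac{1}{\frac{41}{2} - 357351} = \frac{1}{- \frac{714661}{2}} = - \frac{2}{714661}$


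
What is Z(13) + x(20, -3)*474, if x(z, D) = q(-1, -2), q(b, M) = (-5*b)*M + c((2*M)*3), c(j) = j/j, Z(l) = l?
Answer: -4253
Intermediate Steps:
c(j) = 1
q(b, M) = 1 - 5*M*b (q(b, M) = (-5*b)*M + 1 = -5*M*b + 1 = 1 - 5*M*b)
x(z, D) = -9 (x(z, D) = 1 - 5*(-2)*(-1) = 1 - 10 = -9)
Z(13) + x(20, -3)*474 = 13 - 9*474 = 13 - 4266 = -4253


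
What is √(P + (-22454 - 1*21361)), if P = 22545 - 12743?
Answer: I*√34013 ≈ 184.43*I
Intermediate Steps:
P = 9802
√(P + (-22454 - 1*21361)) = √(9802 + (-22454 - 1*21361)) = √(9802 + (-22454 - 21361)) = √(9802 - 43815) = √(-34013) = I*√34013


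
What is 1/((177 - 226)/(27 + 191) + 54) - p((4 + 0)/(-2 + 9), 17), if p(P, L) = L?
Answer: -199073/11723 ≈ -16.981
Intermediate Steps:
1/((177 - 226)/(27 + 191) + 54) - p((4 + 0)/(-2 + 9), 17) = 1/((177 - 226)/(27 + 191) + 54) - 1*17 = 1/(-49/218 + 54) - 17 = 1/(11723/218) - 17 = 218/11723 - 17 = -199073/11723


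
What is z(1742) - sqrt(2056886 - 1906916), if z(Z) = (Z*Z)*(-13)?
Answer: -39449332 - sqrt(149970) ≈ -3.9450e+7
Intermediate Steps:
z(Z) = -13*Z**2 (z(Z) = Z**2*(-13) = -13*Z**2)
z(1742) - sqrt(2056886 - 1906916) = -13*1742**2 - sqrt(2056886 - 1906916) = -13*3034564 - sqrt(149970) = -39449332 - sqrt(149970)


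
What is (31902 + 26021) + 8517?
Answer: 66440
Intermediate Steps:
(31902 + 26021) + 8517 = 57923 + 8517 = 66440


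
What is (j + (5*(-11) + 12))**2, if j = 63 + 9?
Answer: 841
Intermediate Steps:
j = 72
(j + (5*(-11) + 12))**2 = (72 + (5*(-11) + 12))**2 = (72 + (-55 + 12))**2 = (72 - 43)**2 = 29**2 = 841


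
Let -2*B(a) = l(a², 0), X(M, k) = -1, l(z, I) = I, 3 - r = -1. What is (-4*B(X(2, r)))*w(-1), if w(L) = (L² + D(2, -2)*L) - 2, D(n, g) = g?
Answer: 0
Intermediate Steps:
r = 4 (r = 3 - 1*(-1) = 3 + 1 = 4)
B(a) = 0 (B(a) = -½*0 = 0)
w(L) = -2 + L² - 2*L (w(L) = (L² - 2*L) - 2 = -2 + L² - 2*L)
(-4*B(X(2, r)))*w(-1) = (-4*0)*(-2 + (-1)² - 2*(-1)) = 0*(-2 + 1 + 2) = 0*1 = 0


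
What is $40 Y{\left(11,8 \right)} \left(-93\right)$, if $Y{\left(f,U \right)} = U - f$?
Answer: $11160$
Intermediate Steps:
$40 Y{\left(11,8 \right)} \left(-93\right) = 40 \left(8 - 11\right) \left(-93\right) = 40 \left(-3\right) \left(-93\right) = \left(-120\right) \left(-93\right) = 11160$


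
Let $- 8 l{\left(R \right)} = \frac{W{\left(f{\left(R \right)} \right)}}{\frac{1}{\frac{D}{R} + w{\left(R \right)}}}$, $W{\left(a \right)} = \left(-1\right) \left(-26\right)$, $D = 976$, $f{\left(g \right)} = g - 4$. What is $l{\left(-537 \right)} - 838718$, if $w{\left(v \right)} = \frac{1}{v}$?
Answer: $- \frac{1801553563}{2148} \approx -8.3871 \cdot 10^{5}$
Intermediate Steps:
$f{\left(g \right)} = -4 + g$ ($f{\left(g \right)} = g - 4 = -4 + g$)
$W{\left(a \right)} = 26$
$l{\left(R \right)} = - \frac{12701}{4 R}$ ($l{\left(R \right)} = - \frac{26 \frac{1}{\frac{1}{\frac{976}{R} + \frac{1}{R}}}}{8} = - \frac{26 \frac{1}{\frac{1}{977 \frac{1}{R}}}}{8} = - \frac{26 \frac{1}{\frac{1}{977} R}}{8} = - \frac{26 \frac{977}{R}}{8} = - \frac{25402 \frac{1}{R}}{8} = - \frac{12701}{4 R}$)
$l{\left(-537 \right)} - 838718 = - \frac{12701}{4 \left(-537\right)} - 838718 = \left(- \frac{12701}{4}\right) \left(- \frac{1}{537}\right) - 838718 = \frac{12701}{2148} - 838718 = - \frac{1801553563}{2148}$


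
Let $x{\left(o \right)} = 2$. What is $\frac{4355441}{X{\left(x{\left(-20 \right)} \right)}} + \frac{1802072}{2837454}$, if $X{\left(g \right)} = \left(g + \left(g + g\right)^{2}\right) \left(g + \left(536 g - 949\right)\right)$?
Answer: $\frac{2060403024869}{1064045250} \approx 1936.4$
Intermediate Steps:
$X{\left(g \right)} = \left(-949 + 537 g\right) \left(g + 4 g^{2}\right)$ ($X{\left(g \right)} = \left(g + \left(2 g\right)^{2}\right) \left(g + \left(-949 + 536 g\right)\right) = \left(g + 4 g^{2}\right) \left(-949 + 537 g\right) = \left(-949 + 537 g\right) \left(g + 4 g^{2}\right)$)
$\frac{4355441}{X{\left(x{\left(-20 \right)} \right)}} + \frac{1802072}{2837454} = \frac{4355441}{2 \left(-949 - 6518 + 2148 \cdot 2^{2}\right)} + \frac{1802072}{2837454} = \frac{4355441}{2 \left(-949 - 6518 + 2148 \cdot 4\right)} + 1802072 \cdot \frac{1}{2837454} = \frac{4355441}{2 \left(-949 - 6518 + 8592\right)} + \frac{901036}{1418727} = \frac{4355441}{2 \cdot 1125} + \frac{901036}{1418727} = \frac{4355441}{2250} + \frac{901036}{1418727} = \frac{2060403024869}{1064045250}$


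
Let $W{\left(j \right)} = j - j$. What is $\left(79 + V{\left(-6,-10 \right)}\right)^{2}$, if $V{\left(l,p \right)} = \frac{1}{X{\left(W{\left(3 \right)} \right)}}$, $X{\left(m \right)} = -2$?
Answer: $\frac{24649}{4} \approx 6162.3$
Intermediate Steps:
$W{\left(j \right)} = 0$
$V{\left(l,p \right)} = - \frac{1}{2}$ ($V{\left(l,p \right)} = \frac{1}{-2} = - \frac{1}{2}$)
$\left(79 + V{\left(-6,-10 \right)}\right)^{2} = \left(79 - \frac{1}{2}\right)^{2} = \left(\frac{157}{2}\right)^{2} = \frac{24649}{4}$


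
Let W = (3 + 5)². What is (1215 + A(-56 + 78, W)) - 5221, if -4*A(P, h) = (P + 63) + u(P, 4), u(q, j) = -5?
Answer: -4026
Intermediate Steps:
W = 64 (W = 8² = 64)
A(P, h) = -29/2 - P/4 (A(P, h) = -((P + 63) - 5)/4 = -((63 + P) - 5)/4 = -(58 + P)/4 = -29/2 - P/4)
(1215 + A(-56 + 78, W)) - 5221 = (1215 + (-29/2 - (-56 + 78)/4)) - 5221 = (1215 + (-29/2 - ¼*22)) - 5221 = (1215 + (-29/2 - 11/2)) - 5221 = (1215 - 20) - 5221 = 1195 - 5221 = -4026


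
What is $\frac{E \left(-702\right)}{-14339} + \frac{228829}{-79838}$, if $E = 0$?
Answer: $- \frac{228829}{79838} \approx -2.8662$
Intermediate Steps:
$\frac{E \left(-702\right)}{-14339} + \frac{228829}{-79838} = \frac{0 \left(-702\right)}{-14339} + \frac{228829}{-79838} = 0 \left(- \frac{1}{14339}\right) + 228829 \left(- \frac{1}{79838}\right) = 0 - \frac{228829}{79838} = - \frac{228829}{79838}$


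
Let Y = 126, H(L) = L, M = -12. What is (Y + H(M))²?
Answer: 12996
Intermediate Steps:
(Y + H(M))² = (126 - 12)² = 114² = 12996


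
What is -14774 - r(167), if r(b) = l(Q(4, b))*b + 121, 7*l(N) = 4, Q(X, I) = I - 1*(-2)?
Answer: -104933/7 ≈ -14990.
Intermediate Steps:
Q(X, I) = 2 + I (Q(X, I) = I + 2 = 2 + I)
l(N) = 4/7 (l(N) = (⅐)*4 = 4/7)
r(b) = 121 + 4*b/7 (r(b) = 4*b/7 + 121 = 121 + 4*b/7)
-14774 - r(167) = -14774 - (121 + (4/7)*167) = -14774 - (121 + 668/7) = -14774 - 1*1515/7 = -14774 - 1515/7 = -104933/7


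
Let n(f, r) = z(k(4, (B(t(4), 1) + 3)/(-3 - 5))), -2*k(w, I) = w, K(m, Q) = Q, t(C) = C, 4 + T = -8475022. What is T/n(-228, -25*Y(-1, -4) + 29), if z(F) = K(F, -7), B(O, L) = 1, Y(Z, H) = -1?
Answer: 1210718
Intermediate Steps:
T = -8475026 (T = -4 - 8475022 = -8475026)
k(w, I) = -w/2
z(F) = -7
n(f, r) = -7
T/n(-228, -25*Y(-1, -4) + 29) = -8475026/(-7) = -8475026*(-⅐) = 1210718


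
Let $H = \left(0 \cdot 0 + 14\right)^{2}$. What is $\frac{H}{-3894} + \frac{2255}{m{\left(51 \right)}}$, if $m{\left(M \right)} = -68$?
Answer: $- \frac{4397149}{132396} \approx -33.212$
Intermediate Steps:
$H = 196$ ($H = \left(0 + 14\right)^{2} = 14^{2} = 196$)
$\frac{H}{-3894} + \frac{2255}{m{\left(51 \right)}} = \frac{196}{-3894} + \frac{2255}{-68} = 196 \left(- \frac{1}{3894}\right) + 2255 \left(- \frac{1}{68}\right) = - \frac{98}{1947} - \frac{2255}{68} = - \frac{4397149}{132396}$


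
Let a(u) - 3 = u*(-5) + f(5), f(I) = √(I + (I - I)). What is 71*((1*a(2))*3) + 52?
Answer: -1439 + 213*√5 ≈ -962.72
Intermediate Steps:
f(I) = √I (f(I) = √(I + 0) = √I)
a(u) = 3 + √5 - 5*u (a(u) = 3 + (u*(-5) + √5) = 3 + (-5*u + √5) = 3 + (√5 - 5*u) = 3 + √5 - 5*u)
71*((1*a(2))*3) + 52 = 71*((1*(3 + √5 - 5*2))*3) + 52 = 71*((1*(3 + √5 - 10))*3) + 52 = 71*((1*(-7 + √5))*3) + 52 = 71*((-7 + √5)*3) + 52 = 71*(-21 + 3*√5) + 52 = (-1491 + 213*√5) + 52 = -1439 + 213*√5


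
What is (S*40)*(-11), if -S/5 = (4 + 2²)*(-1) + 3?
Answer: -11000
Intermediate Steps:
S = 25 (S = -5*((4 + 2²)*(-1) + 3) = -5*((4 + 4)*(-1) + 3) = -5*(8*(-1) + 3) = -5*(-8 + 3) = -5*(-5) = 25)
(S*40)*(-11) = (25*40)*(-11) = 1000*(-11) = -11000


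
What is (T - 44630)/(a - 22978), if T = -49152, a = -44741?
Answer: 93782/67719 ≈ 1.3849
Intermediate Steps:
(T - 44630)/(a - 22978) = (-49152 - 44630)/(-44741 - 22978) = -93782/(-67719) = -93782*(-1/67719) = 93782/67719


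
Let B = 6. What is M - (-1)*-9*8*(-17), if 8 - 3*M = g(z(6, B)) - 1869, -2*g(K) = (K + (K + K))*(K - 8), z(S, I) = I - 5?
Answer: 11077/6 ≈ 1846.2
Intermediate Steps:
z(S, I) = -5 + I
g(K) = -3*K*(-8 + K)/2 (g(K) = -(K + (K + K))*(K - 8)/2 = -(K + 2*K)*(-8 + K)/2 = -3*K*(-8 + K)/2)
M = 3733/6 (M = 8/3 - (3*(-5 + 6)*(8 - (-5 + 6))/2 - 1869)/3 = 8/3 - ((3/2)*1*(8 - 1*1) - 1869)/3 = 8/3 - ((3/2)*1*(8 - 1) - 1869)/3 = 8/3 - ((3/2)*1*7 - 1869)/3 = 8/3 - (21/2 - 1869)/3 = 8/3 - ⅓*(-3717/2) = 8/3 + 1239/2 = 3733/6 ≈ 622.17)
M - (-1)*-9*8*(-17) = 3733/6 - (-1)*-9*8*(-17) = 3733/6 - (-1)*(-72*(-17)) = 3733/6 - (-1)*1224 = 3733/6 - 1*(-1224) = 3733/6 + 1224 = 11077/6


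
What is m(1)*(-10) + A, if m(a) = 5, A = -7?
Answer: -57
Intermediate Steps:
m(1)*(-10) + A = 5*(-10) - 7 = -50 - 7 = -57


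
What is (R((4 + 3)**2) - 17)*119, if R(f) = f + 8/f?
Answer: 26792/7 ≈ 3827.4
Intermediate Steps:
(R((4 + 3)**2) - 17)*119 = (((4 + 3)**2 + 8/((4 + 3)**2)) - 17)*119 = ((7**2 + 8/(7**2)) - 17)*119 = ((49 + 8/49) - 17)*119 = (2409/49 - 17)*119 = (1576/49)*119 = 26792/7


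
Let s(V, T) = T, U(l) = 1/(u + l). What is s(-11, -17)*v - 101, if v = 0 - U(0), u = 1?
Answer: -84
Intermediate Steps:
U(l) = 1/(1 + l)
v = -1 (v = 0 - 1/(1 + 0) = 0 - 1/1 = 0 - 1*1 = 0 - 1 = -1)
s(-11, -17)*v - 101 = -17*(-1) - 101 = 17 - 101 = -84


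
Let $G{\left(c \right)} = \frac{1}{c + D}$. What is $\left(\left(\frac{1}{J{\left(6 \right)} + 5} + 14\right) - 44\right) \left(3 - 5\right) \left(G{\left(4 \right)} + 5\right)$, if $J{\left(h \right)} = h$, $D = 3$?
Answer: $\frac{3384}{11} \approx 307.64$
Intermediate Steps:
$G{\left(c \right)} = \frac{1}{3 + c}$ ($G{\left(c \right)} = \frac{1}{c + 3} = \frac{1}{3 + c}$)
$\left(\left(\frac{1}{J{\left(6 \right)} + 5} + 14\right) - 44\right) \left(3 - 5\right) \left(G{\left(4 \right)} + 5\right) = \left(\left(\frac{1}{6 + 5} + 14\right) - 44\right) \left(3 - 5\right) \left(\frac{1}{3 + 4} + 5\right) = \left(\left(\frac{1}{11} + 14\right) - 44\right) \left(3 - 5\right) \left(\frac{1}{7} + 5\right) = \left(\left(\frac{1}{11} + 14\right) - 44\right) \left(- 2 \left(\frac{1}{7} + 5\right)\right) = \left(\frac{155}{11} - 44\right) \left(\left(-2\right) \frac{36}{7}\right) = \left(- \frac{329}{11}\right) \left(- \frac{72}{7}\right) = \frac{3384}{11}$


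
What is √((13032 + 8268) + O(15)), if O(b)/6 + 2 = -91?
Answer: √20742 ≈ 144.02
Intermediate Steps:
O(b) = -558 (O(b) = -12 + 6*(-91) = -12 - 546 = -558)
√((13032 + 8268) + O(15)) = √((13032 + 8268) - 558) = √(21300 - 558) = √20742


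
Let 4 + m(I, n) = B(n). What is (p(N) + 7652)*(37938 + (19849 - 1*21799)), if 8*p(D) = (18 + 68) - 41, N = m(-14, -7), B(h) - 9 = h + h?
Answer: 551165217/2 ≈ 2.7558e+8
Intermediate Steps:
B(h) = 9 + 2*h (B(h) = 9 + (h + h) = 9 + 2*h)
m(I, n) = 5 + 2*n (m(I, n) = -4 + (9 + 2*n) = 5 + 2*n)
N = -9 (N = 5 + 2*(-7) = 5 - 14 = -9)
p(D) = 45/8 (p(D) = ((18 + 68) - 41)/8 = (86 - 41)/8 = (1/8)*45 = 45/8)
(p(N) + 7652)*(37938 + (19849 - 1*21799)) = (45/8 + 7652)*(37938 + (19849 - 1*21799)) = 61261*(37938 + (19849 - 21799))/8 = 61261*(37938 - 1950)/8 = (61261/8)*35988 = 551165217/2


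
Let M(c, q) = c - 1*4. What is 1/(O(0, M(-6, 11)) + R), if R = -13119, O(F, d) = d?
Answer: -1/13129 ≈ -7.6167e-5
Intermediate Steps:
M(c, q) = -4 + c (M(c, q) = c - 4 = -4 + c)
1/(O(0, M(-6, 11)) + R) = 1/((-4 - 6) - 13119) = 1/(-10 - 13119) = 1/(-13129) = -1/13129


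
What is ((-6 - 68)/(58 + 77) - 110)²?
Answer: 222725776/18225 ≈ 12221.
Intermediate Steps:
((-6 - 68)/(58 + 77) - 110)² = (-74/135 - 110)² = (-14924/135)² = 222725776/18225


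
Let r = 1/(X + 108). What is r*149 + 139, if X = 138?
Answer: 34343/246 ≈ 139.61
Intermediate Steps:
r = 1/246 (r = 1/(138 + 108) = 1/246 ≈ 0.0040650)
r*149 + 139 = (1/246)*149 + 139 = 149/246 + 139 = 34343/246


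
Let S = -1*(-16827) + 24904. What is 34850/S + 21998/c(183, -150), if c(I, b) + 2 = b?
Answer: -456350669/3171556 ≈ -143.89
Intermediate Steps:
c(I, b) = -2 + b
S = 41731 (S = 16827 + 24904 = 41731)
34850/S + 21998/c(183, -150) = 34850/41731 + 21998/(-2 - 150) = 34850*(1/41731) + 21998/(-152) = 34850/41731 + 21998*(-1/152) = 34850/41731 - 10999/76 = -456350669/3171556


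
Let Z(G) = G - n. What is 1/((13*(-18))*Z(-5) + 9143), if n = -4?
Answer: 1/9377 ≈ 0.00010664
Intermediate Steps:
Z(G) = 4 + G (Z(G) = G - 1*(-4) = G + 4 = 4 + G)
1/((13*(-18))*Z(-5) + 9143) = 1/((13*(-18))*(4 - 5) + 9143) = 1/(-234*(-1) + 9143) = 1/(234 + 9143) = 1/9377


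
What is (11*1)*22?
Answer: 242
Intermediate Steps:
(11*1)*22 = 11*22 = 242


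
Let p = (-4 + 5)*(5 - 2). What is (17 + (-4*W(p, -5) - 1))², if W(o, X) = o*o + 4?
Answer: 1296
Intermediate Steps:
p = 3 (p = 1*3 = 3)
W(o, X) = 4 + o² (W(o, X) = o² + 4 = 4 + o²)
(17 + (-4*W(p, -5) - 1))² = (17 + (-4*(4 + 3²) - 1))² = (17 + (-4*(4 + 9) - 1))² = (17 + (-4*13 - 1))² = (17 + (-52 - 1))² = (17 - 53)² = (-36)² = 1296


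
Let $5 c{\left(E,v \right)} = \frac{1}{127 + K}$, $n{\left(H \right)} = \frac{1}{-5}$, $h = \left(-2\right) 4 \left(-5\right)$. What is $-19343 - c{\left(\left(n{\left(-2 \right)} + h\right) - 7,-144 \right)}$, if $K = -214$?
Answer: $- \frac{8414204}{435} \approx -19343.0$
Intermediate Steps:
$h = 40$ ($h = \left(-8\right) \left(-5\right) = 40$)
$n{\left(H \right)} = - \frac{1}{5}$
$c{\left(E,v \right)} = - \frac{1}{435}$ ($c{\left(E,v \right)} = \frac{1}{5 \left(127 - 214\right)} = \frac{1}{5 \left(-87\right)} = \frac{1}{5} \left(- \frac{1}{87}\right) = - \frac{1}{435}$)
$-19343 - c{\left(\left(n{\left(-2 \right)} + h\right) - 7,-144 \right)} = -19343 - - \frac{1}{435} = -19343 + \frac{1}{435} = - \frac{8414204}{435}$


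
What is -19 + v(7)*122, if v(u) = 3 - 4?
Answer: -141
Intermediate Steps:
v(u) = -1
-19 + v(7)*122 = -19 - 1*122 = -19 - 122 = -141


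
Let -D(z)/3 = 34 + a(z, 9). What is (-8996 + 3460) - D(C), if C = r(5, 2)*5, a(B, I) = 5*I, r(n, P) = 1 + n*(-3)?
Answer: -5299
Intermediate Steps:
r(n, P) = 1 - 3*n
C = -70 (C = (1 - 3*5)*5 = (1 - 15)*5 = -14*5 = -70)
D(z) = -237 (D(z) = -3*(34 + 5*9) = -3*(34 + 45) = -3*79 = -237)
(-8996 + 3460) - D(C) = (-8996 + 3460) - 1*(-237) = -5536 + 237 = -5299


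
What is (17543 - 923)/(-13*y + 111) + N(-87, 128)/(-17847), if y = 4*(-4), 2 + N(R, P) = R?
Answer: 296645531/5693193 ≈ 52.105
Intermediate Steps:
N(R, P) = -2 + R
y = -16
(17543 - 923)/(-13*y + 111) + N(-87, 128)/(-17847) = (17543 - 923)/(-13*(-16) + 111) + (-2 - 87)/(-17847) = 16620/(208 + 111) - 89*(-1/17847) = 16620/319 + 89/17847 = 296645531/5693193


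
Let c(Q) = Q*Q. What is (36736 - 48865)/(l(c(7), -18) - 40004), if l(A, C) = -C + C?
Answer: 12129/40004 ≈ 0.30319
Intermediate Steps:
c(Q) = Q²
l(A, C) = 0
(36736 - 48865)/(l(c(7), -18) - 40004) = (36736 - 48865)/(0 - 40004) = -12129/(-40004) = -12129*(-1/40004) = 12129/40004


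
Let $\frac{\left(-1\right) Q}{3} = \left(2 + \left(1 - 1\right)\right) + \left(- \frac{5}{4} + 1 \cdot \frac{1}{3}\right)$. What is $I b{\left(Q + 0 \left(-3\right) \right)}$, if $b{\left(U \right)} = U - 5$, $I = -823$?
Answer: $\frac{27159}{4} \approx 6789.8$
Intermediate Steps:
$Q = - \frac{13}{4}$ ($Q = - 3 \left(\left(2 + \left(1 - 1\right)\right) + \left(- \frac{5}{4} + 1 \cdot \frac{1}{3}\right)\right) = - 3 \left(\left(2 + \left(1 - 1\right)\right) + \left(\left(-5\right) \frac{1}{4} + 1 \cdot \frac{1}{3}\right)\right) = - 3 \left(\left(2 + 0\right) + \left(- \frac{5}{4} + \frac{1}{3}\right)\right) = - 3 \left(2 - \frac{11}{12}\right) = \left(-3\right) \frac{13}{12} = - \frac{13}{4} \approx -3.25$)
$b{\left(U \right)} = -5 + U$
$I b{\left(Q + 0 \left(-3\right) \right)} = - 823 \left(-5 + \left(- \frac{13}{4} + 0 \left(-3\right)\right)\right) = - 823 \left(-5 + \left(- \frac{13}{4} + 0\right)\right) = - 823 \left(-5 - \frac{13}{4}\right) = \left(-823\right) \left(- \frac{33}{4}\right) = \frac{27159}{4}$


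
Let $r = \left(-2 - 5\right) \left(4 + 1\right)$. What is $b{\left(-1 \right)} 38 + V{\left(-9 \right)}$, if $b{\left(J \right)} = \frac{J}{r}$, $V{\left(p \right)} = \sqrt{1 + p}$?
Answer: $\frac{38}{35} + 2 i \sqrt{2} \approx 1.0857 + 2.8284 i$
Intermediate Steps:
$r = -35$ ($r = \left(-7\right) 5 = -35$)
$b{\left(J \right)} = - \frac{J}{35}$ ($b{\left(J \right)} = \frac{J}{-35} = J \left(- \frac{1}{35}\right) = - \frac{J}{35}$)
$b{\left(-1 \right)} 38 + V{\left(-9 \right)} = \left(- \frac{1}{35}\right) \left(-1\right) 38 + \sqrt{1 - 9} = \frac{1}{35} \cdot 38 + \sqrt{-8} = \frac{38}{35} + 2 i \sqrt{2}$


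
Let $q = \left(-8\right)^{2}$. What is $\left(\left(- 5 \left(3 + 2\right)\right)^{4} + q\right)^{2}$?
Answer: $152637894721$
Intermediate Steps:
$q = 64$
$\left(\left(- 5 \left(3 + 2\right)\right)^{4} + q\right)^{2} = \left(\left(- 5 \left(3 + 2\right)\right)^{4} + 64\right)^{2} = \left(\left(\left(-5\right) 5\right)^{4} + 64\right)^{2} = \left(\left(-25\right)^{4} + 64\right)^{2} = \left(390625 + 64\right)^{2} = 390689^{2} = 152637894721$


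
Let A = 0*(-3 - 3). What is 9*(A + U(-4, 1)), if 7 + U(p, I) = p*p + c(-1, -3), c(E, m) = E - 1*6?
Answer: 18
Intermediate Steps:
c(E, m) = -6 + E (c(E, m) = E - 6 = -6 + E)
U(p, I) = -14 + p**2 (U(p, I) = -7 + (p*p + (-6 - 1)) = -7 + (p**2 - 7) = -7 + (-7 + p**2) = -14 + p**2)
A = 0 (A = 0*(-6) = 0)
9*(A + U(-4, 1)) = 9*(0 + (-14 + (-4)**2)) = 9*(0 + (-14 + 16)) = 9*(0 + 2) = 9*2 = 18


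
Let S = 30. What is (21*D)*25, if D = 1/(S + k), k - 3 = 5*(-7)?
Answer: -525/2 ≈ -262.50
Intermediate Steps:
k = -32 (k = 3 + 5*(-7) = 3 - 35 = -32)
D = -½ (D = 1/(30 - 32) = 1/(-2) = -½ ≈ -0.50000)
(21*D)*25 = (21*(-½))*25 = -21/2*25 = -525/2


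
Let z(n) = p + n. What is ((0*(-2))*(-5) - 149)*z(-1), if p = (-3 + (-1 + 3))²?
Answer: 0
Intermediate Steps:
p = 1 (p = (-3 + 2)² = (-1)² = 1)
z(n) = 1 + n
((0*(-2))*(-5) - 149)*z(-1) = ((0*(-2))*(-5) - 149)*(1 - 1) = (0*(-5) - 149)*0 = (0 - 149)*0 = -149*0 = 0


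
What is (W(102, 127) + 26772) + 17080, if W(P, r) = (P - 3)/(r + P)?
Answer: 10042207/229 ≈ 43852.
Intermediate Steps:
W(P, r) = (-3 + P)/(P + r)
(W(102, 127) + 26772) + 17080 = ((-3 + 102)/(102 + 127) + 26772) + 17080 = (99/229 + 26772) + 17080 = 6130887/229 + 17080 = 10042207/229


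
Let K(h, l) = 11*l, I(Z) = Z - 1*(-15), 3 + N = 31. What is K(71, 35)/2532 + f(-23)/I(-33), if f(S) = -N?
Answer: 12971/7596 ≈ 1.7076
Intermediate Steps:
N = 28 (N = -3 + 31 = 28)
I(Z) = 15 + Z (I(Z) = Z + 15 = 15 + Z)
f(S) = -28 (f(S) = -1*28 = -28)
K(71, 35)/2532 + f(-23)/I(-33) = (11*35)/2532 - 28/(15 - 33) = 385*(1/2532) - 28/(-18) = 385/2532 - 28*(-1/18) = 385/2532 + 14/9 = 12971/7596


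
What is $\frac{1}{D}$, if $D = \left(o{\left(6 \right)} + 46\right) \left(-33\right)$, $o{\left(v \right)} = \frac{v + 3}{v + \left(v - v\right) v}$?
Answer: $- \frac{2}{3135} \approx -0.00063796$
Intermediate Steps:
$o{\left(v \right)} = \frac{3 + v}{v}$ ($o{\left(v \right)} = \frac{3 + v}{v + 0 v} = \frac{3 + v}{v + 0} = \frac{3 + v}{v}$)
$D = - \frac{3135}{2}$ ($D = \left(\frac{3 + 6}{6} + 46\right) \left(-33\right) = \left(\frac{1}{6} \cdot 9 + 46\right) \left(-33\right) = \left(\frac{3}{2} + 46\right) \left(-33\right) = \frac{95}{2} \left(-33\right) = - \frac{3135}{2} \approx -1567.5$)
$\frac{1}{D} = \frac{1}{- \frac{3135}{2}} = - \frac{2}{3135}$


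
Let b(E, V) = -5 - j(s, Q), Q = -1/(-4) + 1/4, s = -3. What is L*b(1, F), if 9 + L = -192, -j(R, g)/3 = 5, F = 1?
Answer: -2010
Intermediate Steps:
Q = ½ (Q = -1*(-¼) + 1*(¼) = ¼ + ¼ = ½ ≈ 0.50000)
j(R, g) = -15 (j(R, g) = -3*5 = -15)
L = -201 (L = -9 - 192 = -201)
b(E, V) = 10 (b(E, V) = -5 - 1*(-15) = -5 + 15 = 10)
L*b(1, F) = -201*10 = -2010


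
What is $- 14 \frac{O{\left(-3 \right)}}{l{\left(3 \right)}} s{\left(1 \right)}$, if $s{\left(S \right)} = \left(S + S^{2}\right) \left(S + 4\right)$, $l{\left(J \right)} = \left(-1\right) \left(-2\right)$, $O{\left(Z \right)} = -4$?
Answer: $280$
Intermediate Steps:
$l{\left(J \right)} = 2$
$s{\left(S \right)} = \left(4 + S\right) \left(S + S^{2}\right)$ ($s{\left(S \right)} = \left(S + S^{2}\right) \left(4 + S\right) = \left(4 + S\right) \left(S + S^{2}\right)$)
$- 14 \frac{O{\left(-3 \right)}}{l{\left(3 \right)}} s{\left(1 \right)} = - 14 \left(- \frac{4}{2}\right) 1 \left(4 + 1^{2} + 5 \cdot 1\right) = - 14 \left(\left(-4\right) \frac{1}{2}\right) 1 \left(4 + 1 + 5\right) = \left(-14\right) \left(-2\right) 1 \cdot 10 = 28 \cdot 10 = 280$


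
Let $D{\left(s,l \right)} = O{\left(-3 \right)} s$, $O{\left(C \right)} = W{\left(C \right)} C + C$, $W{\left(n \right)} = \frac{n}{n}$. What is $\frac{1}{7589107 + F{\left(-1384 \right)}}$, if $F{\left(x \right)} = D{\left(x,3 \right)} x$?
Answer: $- \frac{1}{3903629} \approx -2.5617 \cdot 10^{-7}$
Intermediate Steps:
$W{\left(n \right)} = 1$
$O{\left(C \right)} = 2 C$ ($O{\left(C \right)} = 1 C + C = C + C = 2 C$)
$D{\left(s,l \right)} = - 6 s$ ($D{\left(s,l \right)} = 2 \left(-3\right) s = - 6 s$)
$F{\left(x \right)} = - 6 x^{2}$ ($F{\left(x \right)} = - 6 x x = - 6 x^{2}$)
$\frac{1}{7589107 + F{\left(-1384 \right)}} = \frac{1}{7589107 - 6 \left(-1384\right)^{2}} = \frac{1}{7589107 - 11492736} = \frac{1}{-3903629} = - \frac{1}{3903629}$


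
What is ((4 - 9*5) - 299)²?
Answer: 115600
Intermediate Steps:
((4 - 9*5) - 299)² = ((4 - 45) - 299)² = (-41 - 299)² = (-340)² = 115600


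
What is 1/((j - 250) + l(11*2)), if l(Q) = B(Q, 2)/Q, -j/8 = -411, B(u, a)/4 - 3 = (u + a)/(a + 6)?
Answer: 11/33430 ≈ 0.00032905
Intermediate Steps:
B(u, a) = 12 + 4*(a + u)/(6 + a) (B(u, a) = 12 + 4*((u + a)/(a + 6)) = 12 + 4*((a + u)/(6 + a)) = 12 + 4*(a + u)/(6 + a))
j = 3288 (j = -8*(-411) = 3288)
l(Q) = (13 + Q/2)/Q (l(Q) = (4*(18 + Q + 4*2)/(6 + 2))/Q = (4*(18 + Q + 8)/8)/Q = (4*(1/8)*(26 + Q))/Q = (13 + Q/2)/Q)
1/((j - 250) + l(11*2)) = 1/((3288 - 250) + (26 + 11*2)/(2*((11*2)))) = 1/(3038 + (1/2)*(26 + 22)/22) = 1/(3038 + (1/2)*(1/22)*48) = 1/(3038 + 12/11) = 1/(33430/11) = 11/33430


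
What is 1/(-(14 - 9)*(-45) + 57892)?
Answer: 1/58117 ≈ 1.7207e-5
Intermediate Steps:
1/(-(14 - 9)*(-45) + 57892) = 1/(-1*5*(-45) + 57892) = 1/(-5*(-45) + 57892) = 1/(225 + 57892) = 1/58117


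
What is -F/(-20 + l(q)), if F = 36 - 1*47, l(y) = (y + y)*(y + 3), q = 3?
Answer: 11/16 ≈ 0.68750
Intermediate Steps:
l(y) = 2*y*(3 + y) (l(y) = (2*y)*(3 + y) = 2*y*(3 + y))
F = -11 (F = 36 - 47 = -11)
-F/(-20 + l(q)) = -(-11)/(-20 + 2*3*(3 + 3)) = -(-11)/(-20 + 2*3*6) = -(-11)/(-20 + 36) = -(-11)/16 = -1*(-11/16) = 11/16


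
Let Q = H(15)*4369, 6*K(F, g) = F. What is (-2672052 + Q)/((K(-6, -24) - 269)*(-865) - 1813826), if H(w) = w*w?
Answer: 1689027/1580276 ≈ 1.0688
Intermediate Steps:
H(w) = w²
K(F, g) = F/6
Q = 983025 (Q = 15²*4369 = 225*4369 = 983025)
(-2672052 + Q)/((K(-6, -24) - 269)*(-865) - 1813826) = (-2672052 + 983025)/(((⅙)*(-6) - 269)*(-865) - 1813826) = -1689027/((-1 - 269)*(-865) - 1813826) = -1689027/(-270*(-865) - 1813826) = -1689027/(233550 - 1813826) = -1689027/(-1580276) = -1689027*(-1/1580276) = 1689027/1580276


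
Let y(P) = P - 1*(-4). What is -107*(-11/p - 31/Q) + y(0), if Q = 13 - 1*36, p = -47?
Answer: -178646/1081 ≈ -165.26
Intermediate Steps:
y(P) = 4 + P (y(P) = P + 4 = 4 + P)
Q = -23 (Q = 13 - 36 = -23)
-107*(-11/p - 31/Q) + y(0) = -107*(-11/(-47) - 31/(-23)) + (4 + 0) = -107*(-11*(-1/47) - 31*(-1/23)) + 4 = -107*(11/47 + 31/23) + 4 = -107*1710/1081 + 4 = -182970/1081 + 4 = -178646/1081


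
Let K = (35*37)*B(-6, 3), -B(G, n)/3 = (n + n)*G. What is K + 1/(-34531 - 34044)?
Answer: 9590899499/68575 ≈ 1.3986e+5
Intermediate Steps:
B(G, n) = -6*G*n (B(G, n) = -3*(n + n)*G = -3*2*n*G = -6*G*n)
K = 139860 (K = (35*37)*(-6*(-6)*3) = 1295*108 = 139860)
K + 1/(-34531 - 34044) = 139860 + 1/(-34531 - 34044) = 139860 + 1/(-68575) = 139860 - 1/68575 = 9590899499/68575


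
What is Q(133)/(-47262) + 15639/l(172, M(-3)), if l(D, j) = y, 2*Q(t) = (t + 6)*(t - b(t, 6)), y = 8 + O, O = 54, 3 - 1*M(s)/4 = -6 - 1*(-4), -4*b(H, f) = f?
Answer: 1477101715/5860488 ≈ 252.04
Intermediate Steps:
b(H, f) = -f/4
M(s) = 20 (M(s) = 12 - 4*(-6 - 1*(-4)) = 12 - 4*(-6 + 4) = 12 - 4*(-2) = 12 + 8 = 20)
y = 62 (y = 8 + 54 = 62)
Q(t) = (6 + t)*(3/2 + t)/2 (Q(t) = ((t + 6)*(t - (-1)*6/4))/2 = ((6 + t)*(t - 1*(-3/2)))/2 = ((6 + t)*(t + 3/2))/2 = ((6 + t)*(3/2 + t))/2 = (6 + t)*(3/2 + t)/2)
l(D, j) = 62
Q(133)/(-47262) + 15639/l(172, M(-3)) = (9/2 + (½)*133² + (15/4)*133)/(-47262) + 15639/62 = (9/2 + (½)*17689 + 1995/4)*(-1/47262) + 15639*(1/62) = (9/2 + 17689/2 + 1995/4)*(-1/47262) + 15639/62 = (37391/4)*(-1/47262) + 15639/62 = -37391/189048 + 15639/62 = 1477101715/5860488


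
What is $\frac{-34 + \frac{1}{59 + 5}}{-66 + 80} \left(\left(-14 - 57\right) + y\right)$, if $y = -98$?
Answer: $\frac{367575}{896} \approx 410.24$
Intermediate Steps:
$\frac{-34 + \frac{1}{59 + 5}}{-66 + 80} \left(\left(-14 - 57\right) + y\right) = \frac{-34 + \frac{1}{59 + 5}}{-66 + 80} \left(\left(-14 - 57\right) - 98\right) = \frac{-34 + \frac{1}{64}}{14} \left(\left(-14 - 57\right) - 98\right) = \left(-34 + \frac{1}{64}\right) \frac{1}{14} \left(-71 - 98\right) = \left(- \frac{2175}{64}\right) \frac{1}{14} \left(-169\right) = \left(- \frac{2175}{896}\right) \left(-169\right) = \frac{367575}{896}$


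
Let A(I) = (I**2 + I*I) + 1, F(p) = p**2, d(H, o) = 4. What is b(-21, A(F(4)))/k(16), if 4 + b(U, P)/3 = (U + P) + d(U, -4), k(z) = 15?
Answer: 492/5 ≈ 98.400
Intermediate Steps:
A(I) = 1 + 2*I**2 (A(I) = (I**2 + I**2) + 1 = 2*I**2 + 1 = 1 + 2*I**2)
b(U, P) = 3*P + 3*U (b(U, P) = -12 + 3*((U + P) + 4) = -12 + 3*((P + U) + 4) = -12 + 3*(4 + P + U) = -12 + (12 + 3*P + 3*U) = 3*P + 3*U)
b(-21, A(F(4)))/k(16) = (3*(1 + 2*(4**2)**2) + 3*(-21))/15 = (3*(1 + 2*16**2) - 63)*(1/15) = (3*(1 + 2*256) - 63)*(1/15) = (3*(1 + 512) - 63)*(1/15) = (3*513 - 63)*(1/15) = (1539 - 63)*(1/15) = 1476*(1/15) = 492/5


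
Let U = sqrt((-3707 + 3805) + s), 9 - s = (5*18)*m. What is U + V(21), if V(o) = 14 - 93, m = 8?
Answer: -79 + I*sqrt(613) ≈ -79.0 + 24.759*I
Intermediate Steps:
s = -711 (s = 9 - 5*18*8 = 9 - 90*8 = 9 - 1*720 = 9 - 720 = -711)
V(o) = -79
U = I*sqrt(613) (U = sqrt((-3707 + 3805) - 711) = sqrt(98 - 711) = sqrt(-613) = I*sqrt(613) ≈ 24.759*I)
U + V(21) = I*sqrt(613) - 79 = -79 + I*sqrt(613)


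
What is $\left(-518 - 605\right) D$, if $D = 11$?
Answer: $-12353$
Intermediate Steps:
$\left(-518 - 605\right) D = \left(-518 - 605\right) 11 = \left(-1123\right) 11 = -12353$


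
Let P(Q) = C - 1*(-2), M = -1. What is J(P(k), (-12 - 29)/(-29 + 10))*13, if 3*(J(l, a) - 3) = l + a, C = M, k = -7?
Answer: 1001/19 ≈ 52.684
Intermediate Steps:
C = -1
P(Q) = 1 (P(Q) = -1 - 1*(-2) = -1 + 2 = 1)
J(l, a) = 3 + a/3 + l/3 (J(l, a) = 3 + (l + a)/3 = 3 + (a + l)/3 = 3 + (a/3 + l/3) = 3 + a/3 + l/3)
J(P(k), (-12 - 29)/(-29 + 10))*13 = (3 + ((-12 - 29)/(-29 + 10))/3 + (⅓)*1)*13 = (3 + (-41/(-19))/3 + ⅓)*13 = (3 + (-41*(-1/19))/3 + ⅓)*13 = (3 + (⅓)*(41/19) + ⅓)*13 = (3 + 41/57 + ⅓)*13 = (77/19)*13 = 1001/19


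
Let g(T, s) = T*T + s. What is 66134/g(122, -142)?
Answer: 33067/7371 ≈ 4.4861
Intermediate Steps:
g(T, s) = s + T² (g(T, s) = T² + s = s + T²)
66134/g(122, -142) = 66134/(-142 + 122²) = 66134/(-142 + 14884) = 66134/14742 = 66134*(1/14742) = 33067/7371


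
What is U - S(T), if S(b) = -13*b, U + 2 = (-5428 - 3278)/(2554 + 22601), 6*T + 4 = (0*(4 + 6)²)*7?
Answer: -92342/8385 ≈ -11.013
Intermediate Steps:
T = -⅔ (T = -⅔ + ((0*(4 + 6)²)*7)/6 = -⅔ + ((0*10²)*7)/6 = -⅔ + ((0*100)*7)/6 = -⅔ + (0*7)/6 = -⅔ + (⅙)*0 = -⅔ + 0 = -⅔ ≈ -0.66667)
U = -19672/8385 (U = -2 + (-5428 - 3278)/(2554 + 22601) = -2 - 8706/25155 = -2 - 8706*1/25155 = -2 - 2902/8385 = -19672/8385 ≈ -2.3461)
U - S(T) = -19672/8385 - (-13)*(-2)/3 = -19672/8385 - 1*26/3 = -19672/8385 - 26/3 = -92342/8385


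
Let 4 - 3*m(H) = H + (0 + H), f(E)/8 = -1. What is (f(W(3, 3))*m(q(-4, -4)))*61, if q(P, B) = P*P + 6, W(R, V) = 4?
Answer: 19520/3 ≈ 6506.7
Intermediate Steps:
f(E) = -8 (f(E) = 8*(-1) = -8)
q(P, B) = 6 + P² (q(P, B) = P² + 6 = 6 + P²)
m(H) = 4/3 - 2*H/3 (m(H) = 4/3 - (H + (0 + H))/3 = 4/3 - (H + H)/3 = 4/3 - 2*H/3)
(f(W(3, 3))*m(q(-4, -4)))*61 = -8*(4/3 - 2*(6 + (-4)²)/3)*61 = -8*(4/3 - 2*(6 + 16)/3)*61 = -8*(4/3 - ⅔*22)*61 = -8*(4/3 - 44/3)*61 = -8*(-40/3)*61 = (320/3)*61 = 19520/3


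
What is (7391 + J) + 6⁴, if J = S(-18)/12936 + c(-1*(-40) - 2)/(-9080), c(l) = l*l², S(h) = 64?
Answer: 15932125742/1835295 ≈ 8681.0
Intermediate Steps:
c(l) = l³
J = -11081923/1835295 (J = 64/12936 + (-1*(-40) - 2)³/(-9080) = 64*(1/12936) + (40 - 2)³*(-1/9080) = 8/1617 + 38³*(-1/9080) = 8/1617 + 54872*(-1/9080) = 8/1617 - 6859/1135 = -11081923/1835295 ≈ -6.0382)
(7391 + J) + 6⁴ = (7391 - 11081923/1835295) + 6⁴ = 13553583422/1835295 + 1296 = 15932125742/1835295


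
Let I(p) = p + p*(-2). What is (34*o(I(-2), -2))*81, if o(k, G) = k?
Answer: 5508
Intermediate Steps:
I(p) = -p (I(p) = p - 2*p = -p)
(34*o(I(-2), -2))*81 = (34*(-1*(-2)))*81 = (34*2)*81 = 68*81 = 5508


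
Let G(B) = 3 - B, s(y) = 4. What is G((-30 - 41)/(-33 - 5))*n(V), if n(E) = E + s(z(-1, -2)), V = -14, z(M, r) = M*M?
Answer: -215/19 ≈ -11.316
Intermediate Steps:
z(M, r) = M**2
n(E) = 4 + E (n(E) = E + 4 = 4 + E)
G((-30 - 41)/(-33 - 5))*n(V) = (3 - (-30 - 41)/(-33 - 5))*(4 - 14) = (3 - (-71)/(-38))*(-10) = (3 - (-71)*(-1)/38)*(-10) = (3 - 1*71/38)*(-10) = (3 - 71/38)*(-10) = (43/38)*(-10) = -215/19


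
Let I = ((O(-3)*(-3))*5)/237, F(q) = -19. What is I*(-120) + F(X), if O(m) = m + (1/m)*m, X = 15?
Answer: -2701/79 ≈ -34.190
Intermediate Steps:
O(m) = 1 + m (O(m) = m + m/m = m + 1 = 1 + m)
I = 10/79 (I = (((1 - 3)*(-3))*5)/237 = (-2*(-3)*5)*(1/237) = (6*5)*(1/237) = 30*(1/237) = 10/79 ≈ 0.12658)
I*(-120) + F(X) = (10/79)*(-120) - 19 = -1200/79 - 19 = -2701/79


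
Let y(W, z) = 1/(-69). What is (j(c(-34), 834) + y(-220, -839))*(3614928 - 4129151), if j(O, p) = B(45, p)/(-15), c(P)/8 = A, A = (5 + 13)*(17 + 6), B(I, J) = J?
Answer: 9866396701/345 ≈ 2.8598e+7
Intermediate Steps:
y(W, z) = -1/69
A = 414 (A = 18*23 = 414)
c(P) = 3312 (c(P) = 8*414 = 3312)
j(O, p) = -p/15 (j(O, p) = p/(-15) = p*(-1/15) = -p/15)
(j(c(-34), 834) + y(-220, -839))*(3614928 - 4129151) = (-1/15*834 - 1/69)*(3614928 - 4129151) = (-278/5 - 1/69)*(-514223) = -19187/345*(-514223) = 9866396701/345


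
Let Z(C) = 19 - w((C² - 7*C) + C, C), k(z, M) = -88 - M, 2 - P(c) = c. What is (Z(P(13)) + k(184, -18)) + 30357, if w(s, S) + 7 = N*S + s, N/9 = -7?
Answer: 29433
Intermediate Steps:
N = -63 (N = 9*(-7) = -63)
w(s, S) = -7 + s - 63*S (w(s, S) = -7 + (-63*S + s) = -7 + (s - 63*S) = -7 + s - 63*S)
P(c) = 2 - c
Z(C) = 26 - C² + 69*C (Z(C) = 19 - (-7 + ((C² - 7*C) + C) - 63*C) = 19 - (-7 + (C² - 6*C) - 63*C) = 19 - (-7 + C² - 69*C) = 19 + (7 - C² + 69*C) = 26 - C² + 69*C)
(Z(P(13)) + k(184, -18)) + 30357 = ((26 - (2 - 1*13)² + 69*(2 - 1*13)) + (-88 - 1*(-18))) + 30357 = ((26 - (2 - 13)² + 69*(2 - 13)) + (-88 + 18)) + 30357 = ((26 - 1*(-11)² + 69*(-11)) - 70) + 30357 = ((26 - 1*121 - 759) - 70) + 30357 = ((26 - 121 - 759) - 70) + 30357 = (-854 - 70) + 30357 = -924 + 30357 = 29433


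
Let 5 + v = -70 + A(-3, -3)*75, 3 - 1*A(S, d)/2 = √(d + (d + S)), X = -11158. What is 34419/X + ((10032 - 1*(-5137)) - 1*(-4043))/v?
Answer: 8708291/486170 + 38424*I/1525 ≈ 17.912 + 25.196*I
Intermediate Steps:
A(S, d) = 6 - 2*√(S + 2*d) (A(S, d) = 6 - 2*√(d + (d + S)) = 6 - 2*√(d + (S + d)) = 6 - 2*√(S + 2*d))
v = 375 - 450*I (v = -5 + (-70 + (6 - 2*√(-3 + 2*(-3)))*75) = -5 + (-70 + (6 - 2*√(-3 - 6))*75) = -5 + (-70 + (6 - 6*I)*75) = -5 + (-70 + (450 - 450*I)) = -5 + (380 - 450*I) = 375 - 450*I ≈ 375.0 - 450.0*I)
34419/X + ((10032 - 1*(-5137)) - 1*(-4043))/v = 34419/(-11158) + ((10032 - 1*(-5137)) - 1*(-4043))/(375 - 450*I) = 34419*(-1/11158) + ((10032 + 5137) + 4043)*((375 + 450*I)/343125) = -4917/1594 + (15169 + 4043)*((375 + 450*I)/343125) = -4917/1594 + 19212*((375 + 450*I)/343125) = -4917/1594 + 6404*(375 + 450*I)/114375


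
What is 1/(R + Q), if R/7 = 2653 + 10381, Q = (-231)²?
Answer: 1/144599 ≈ 6.9157e-6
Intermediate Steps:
Q = 53361
R = 91238 (R = 7*(2653 + 10381) = 7*13034 = 91238)
1/(R + Q) = 1/(91238 + 53361) = 1/144599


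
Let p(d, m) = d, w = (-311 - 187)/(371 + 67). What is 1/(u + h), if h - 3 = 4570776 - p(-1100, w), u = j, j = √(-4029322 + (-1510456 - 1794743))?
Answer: 4571879/20902084925162 - I*√7334521/20902084925162 ≈ 2.1873e-7 - 1.2957e-10*I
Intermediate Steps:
j = I*√7334521 (j = √(-4029322 - 3305199) = √(-7334521) = I*√7334521 ≈ 2708.2*I)
w = -83/73 (w = -498/438 = -498*1/438 = -83/73 ≈ -1.1370)
u = I*√7334521 ≈ 2708.2*I
h = 4571879 (h = 3 + (4570776 - 1*(-1100)) = 3 + (4570776 + 1100) = 3 + 4571876 = 4571879)
1/(u + h) = 1/(I*√7334521 + 4571879) = 1/(4571879 + I*√7334521)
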